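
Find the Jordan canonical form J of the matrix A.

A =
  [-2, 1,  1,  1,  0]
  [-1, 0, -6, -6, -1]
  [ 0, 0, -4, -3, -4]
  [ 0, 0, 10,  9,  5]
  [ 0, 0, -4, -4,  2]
J_2(-1) ⊕ J_1(-1) ⊕ J_2(4)

The characteristic polynomial is
  det(x·I − A) = x^5 - 5*x^4 - 5*x^3 + 25*x^2 + 40*x + 16 = (x - 4)^2*(x + 1)^3

Eigenvalues and multiplicities (the geometric multiplicity of λ is n − rank(A − λI), which equals the number of Jordan blocks for λ):
  λ = -1: algebraic multiplicity = 3, geometric multiplicity = 2
  λ = 4: algebraic multiplicity = 2, geometric multiplicity = 1

Determining the block sizes for each eigenvalue:
  λ = -1: 2 blocks summing to 3 forces exactly one block of size 2 and the rest size 1 → block sizes [2, 1]
  λ = 4: one block (gm = 1), so the single block has size am = 2 → block sizes [2]

Assembling the blocks gives a Jordan form
J =
  [-1,  1,  0, 0, 0]
  [ 0, -1,  0, 0, 0]
  [ 0,  0, -1, 0, 0]
  [ 0,  0,  0, 4, 1]
  [ 0,  0,  0, 0, 4]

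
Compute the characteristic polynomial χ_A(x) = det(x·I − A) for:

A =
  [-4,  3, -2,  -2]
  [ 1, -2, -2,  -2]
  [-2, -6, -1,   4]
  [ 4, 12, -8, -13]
x^4 + 20*x^3 + 150*x^2 + 500*x + 625

Expanding det(x·I − A) (e.g. by cofactor expansion or by noting that A is similar to its Jordan form J, which has the same characteristic polynomial as A) gives
  χ_A(x) = x^4 + 20*x^3 + 150*x^2 + 500*x + 625
which factors as (x + 5)^4. The eigenvalues (with algebraic multiplicities) are λ = -5 with multiplicity 4.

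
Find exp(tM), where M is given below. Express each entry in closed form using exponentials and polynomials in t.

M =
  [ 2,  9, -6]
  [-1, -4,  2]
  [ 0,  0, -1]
e^{tM} =
  [3*t*exp(-t) + exp(-t), 9*t*exp(-t), -6*t*exp(-t)]
  [-t*exp(-t), -3*t*exp(-t) + exp(-t), 2*t*exp(-t)]
  [0, 0, exp(-t)]

Strategy: write M = P · J · P⁻¹ where J is a Jordan canonical form, so e^{tM} = P · e^{tJ} · P⁻¹, and e^{tJ} can be computed block-by-block.

M has Jordan form
J =
  [-1,  1,  0]
  [ 0, -1,  0]
  [ 0,  0, -1]
(up to reordering of blocks).

Per-block formulas:
  For a 2×2 Jordan block J_2(-1): exp(t · J_2(-1)) = e^(-1t)·(I + t·N), where N is the 2×2 nilpotent shift.
  For a 1×1 block at λ = -1: exp(t · [-1]) = [e^(-1t)].

After assembling e^{tJ} and conjugating by P, we get:

e^{tM} =
  [3*t*exp(-t) + exp(-t), 9*t*exp(-t), -6*t*exp(-t)]
  [-t*exp(-t), -3*t*exp(-t) + exp(-t), 2*t*exp(-t)]
  [0, 0, exp(-t)]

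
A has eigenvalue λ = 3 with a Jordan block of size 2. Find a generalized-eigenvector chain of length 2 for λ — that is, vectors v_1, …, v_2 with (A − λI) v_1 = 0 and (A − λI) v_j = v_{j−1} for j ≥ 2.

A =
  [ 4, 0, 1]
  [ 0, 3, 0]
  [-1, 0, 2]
A Jordan chain for λ = 3 of length 2:
v_1 = (1, 0, -1)ᵀ
v_2 = (1, 0, 0)ᵀ

Let N = A − (3)·I. We want v_2 with N^2 v_2 = 0 but N^1 v_2 ≠ 0; then v_{j-1} := N · v_j for j = 2, …, 2.

Pick v_2 = (1, 0, 0)ᵀ.
Then v_1 = N · v_2 = (1, 0, -1)ᵀ.

Sanity check: (A − (3)·I) v_1 = (0, 0, 0)ᵀ = 0. ✓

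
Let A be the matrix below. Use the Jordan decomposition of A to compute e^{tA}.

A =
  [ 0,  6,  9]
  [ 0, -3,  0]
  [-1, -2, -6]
e^{tA} =
  [3*t*exp(-3*t) + exp(-3*t), 6*t*exp(-3*t), 9*t*exp(-3*t)]
  [0, exp(-3*t), 0]
  [-t*exp(-3*t), -2*t*exp(-3*t), -3*t*exp(-3*t) + exp(-3*t)]

Strategy: write A = P · J · P⁻¹ where J is a Jordan canonical form, so e^{tA} = P · e^{tJ} · P⁻¹, and e^{tJ} can be computed block-by-block.

A has Jordan form
J =
  [-3,  1,  0]
  [ 0, -3,  0]
  [ 0,  0, -3]
(up to reordering of blocks).

Per-block formulas:
  For a 1×1 block at λ = -3: exp(t · [-3]) = [e^(-3t)].
  For a 2×2 Jordan block J_2(-3): exp(t · J_2(-3)) = e^(-3t)·(I + t·N), where N is the 2×2 nilpotent shift.

After assembling e^{tJ} and conjugating by P, we get:

e^{tA} =
  [3*t*exp(-3*t) + exp(-3*t), 6*t*exp(-3*t), 9*t*exp(-3*t)]
  [0, exp(-3*t), 0]
  [-t*exp(-3*t), -2*t*exp(-3*t), -3*t*exp(-3*t) + exp(-3*t)]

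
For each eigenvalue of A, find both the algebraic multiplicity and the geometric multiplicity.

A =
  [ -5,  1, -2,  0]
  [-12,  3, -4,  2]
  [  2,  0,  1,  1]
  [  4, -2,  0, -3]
λ = -1: alg = 4, geom = 2

Step 1 — factor the characteristic polynomial to read off the algebraic multiplicities:
  χ_A(x) = (x + 1)^4

Step 2 — compute geometric multiplicities via the rank-nullity identity g(λ) = n − rank(A − λI):
  rank(A − (-1)·I) = 2, so dim ker(A − (-1)·I) = n − 2 = 2

Summary:
  λ = -1: algebraic multiplicity = 4, geometric multiplicity = 2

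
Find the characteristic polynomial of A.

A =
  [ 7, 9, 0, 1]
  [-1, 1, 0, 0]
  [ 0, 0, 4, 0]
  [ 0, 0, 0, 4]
x^4 - 16*x^3 + 96*x^2 - 256*x + 256

Expanding det(x·I − A) (e.g. by cofactor expansion or by noting that A is similar to its Jordan form J, which has the same characteristic polynomial as A) gives
  χ_A(x) = x^4 - 16*x^3 + 96*x^2 - 256*x + 256
which factors as (x - 4)^4. The eigenvalues (with algebraic multiplicities) are λ = 4 with multiplicity 4.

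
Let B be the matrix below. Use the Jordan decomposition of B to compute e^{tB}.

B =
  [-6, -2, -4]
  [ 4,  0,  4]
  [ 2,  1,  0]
e^{tB} =
  [-4*t*exp(-2*t) + exp(-2*t), -2*t*exp(-2*t), -4*t*exp(-2*t)]
  [4*t*exp(-2*t), 2*t*exp(-2*t) + exp(-2*t), 4*t*exp(-2*t)]
  [2*t*exp(-2*t), t*exp(-2*t), 2*t*exp(-2*t) + exp(-2*t)]

Strategy: write B = P · J · P⁻¹ where J is a Jordan canonical form, so e^{tB} = P · e^{tJ} · P⁻¹, and e^{tJ} can be computed block-by-block.

B has Jordan form
J =
  [-2,  1,  0]
  [ 0, -2,  0]
  [ 0,  0, -2]
(up to reordering of blocks).

Per-block formulas:
  For a 1×1 block at λ = -2: exp(t · [-2]) = [e^(-2t)].
  For a 2×2 Jordan block J_2(-2): exp(t · J_2(-2)) = e^(-2t)·(I + t·N), where N is the 2×2 nilpotent shift.

After assembling e^{tJ} and conjugating by P, we get:

e^{tB} =
  [-4*t*exp(-2*t) + exp(-2*t), -2*t*exp(-2*t), -4*t*exp(-2*t)]
  [4*t*exp(-2*t), 2*t*exp(-2*t) + exp(-2*t), 4*t*exp(-2*t)]
  [2*t*exp(-2*t), t*exp(-2*t), 2*t*exp(-2*t) + exp(-2*t)]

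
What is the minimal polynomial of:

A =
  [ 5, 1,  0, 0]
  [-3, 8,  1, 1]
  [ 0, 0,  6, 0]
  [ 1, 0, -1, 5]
x^3 - 18*x^2 + 108*x - 216

The characteristic polynomial is χ_A(x) = (x - 6)^4, so the eigenvalues are known. The minimal polynomial is
  m_A(x) = Π_λ (x − λ)^{k_λ}
where k_λ is the size of the *largest* Jordan block for λ (equivalently, the smallest k with (A − λI)^k v = 0 for every generalised eigenvector v of λ).

  λ = 6: largest Jordan block has size 3, contributing (x − 6)^3

So m_A(x) = (x - 6)^3 = x^3 - 18*x^2 + 108*x - 216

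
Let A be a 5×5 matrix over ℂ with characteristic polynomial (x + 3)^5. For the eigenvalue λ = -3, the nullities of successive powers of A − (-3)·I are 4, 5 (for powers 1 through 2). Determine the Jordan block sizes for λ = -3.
Block sizes for λ = -3: [2, 1, 1, 1]

From the dimensions of kernels of powers, the number of Jordan blocks of size at least j is d_j − d_{j−1} where d_j = dim ker(N^j) (with d_0 = 0). Computing the differences gives [4, 1].
The number of blocks of size exactly k is (#blocks of size ≥ k) − (#blocks of size ≥ k + 1), so the partition is: 3 block(s) of size 1, 1 block(s) of size 2.
In nonincreasing order the block sizes are [2, 1, 1, 1].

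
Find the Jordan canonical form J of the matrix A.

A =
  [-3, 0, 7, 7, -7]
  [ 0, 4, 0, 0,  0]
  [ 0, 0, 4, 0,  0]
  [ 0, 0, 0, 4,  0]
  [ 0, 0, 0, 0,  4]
J_1(-3) ⊕ J_1(4) ⊕ J_1(4) ⊕ J_1(4) ⊕ J_1(4)

The characteristic polynomial is
  det(x·I − A) = x^5 - 13*x^4 + 48*x^3 + 32*x^2 - 512*x + 768 = (x - 4)^4*(x + 3)

Eigenvalues and multiplicities (the geometric multiplicity of λ is n − rank(A − λI), which equals the number of Jordan blocks for λ):
  λ = -3: algebraic multiplicity = 1, geometric multiplicity = 1
  λ = 4: algebraic multiplicity = 4, geometric multiplicity = 4

Determining the block sizes for each eigenvalue:
  λ = -3: one block (gm = 1), so the single block has size am = 1 → block sizes [1]
  λ = 4: gm = am = 4, so every block has size 1 → block sizes [1, 1, 1, 1]

Assembling the blocks gives a Jordan form
J =
  [-3, 0, 0, 0, 0]
  [ 0, 4, 0, 0, 0]
  [ 0, 0, 4, 0, 0]
  [ 0, 0, 0, 4, 0]
  [ 0, 0, 0, 0, 4]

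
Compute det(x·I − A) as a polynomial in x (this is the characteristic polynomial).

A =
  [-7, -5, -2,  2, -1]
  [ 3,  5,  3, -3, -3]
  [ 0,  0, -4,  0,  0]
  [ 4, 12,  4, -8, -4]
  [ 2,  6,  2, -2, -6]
x^5 + 20*x^4 + 160*x^3 + 640*x^2 + 1280*x + 1024

Expanding det(x·I − A) (e.g. by cofactor expansion or by noting that A is similar to its Jordan form J, which has the same characteristic polynomial as A) gives
  χ_A(x) = x^5 + 20*x^4 + 160*x^3 + 640*x^2 + 1280*x + 1024
which factors as (x + 4)^5. The eigenvalues (with algebraic multiplicities) are λ = -4 with multiplicity 5.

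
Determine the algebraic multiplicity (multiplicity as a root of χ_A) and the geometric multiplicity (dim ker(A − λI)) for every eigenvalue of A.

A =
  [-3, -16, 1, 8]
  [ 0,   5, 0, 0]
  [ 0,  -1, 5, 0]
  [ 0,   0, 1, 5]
λ = -3: alg = 1, geom = 1; λ = 5: alg = 3, geom = 1

Step 1 — factor the characteristic polynomial to read off the algebraic multiplicities:
  χ_A(x) = (x - 5)^3*(x + 3)

Step 2 — compute geometric multiplicities via the rank-nullity identity g(λ) = n − rank(A − λI):
  rank(A − (-3)·I) = 3, so dim ker(A − (-3)·I) = n − 3 = 1
  rank(A − (5)·I) = 3, so dim ker(A − (5)·I) = n − 3 = 1

Summary:
  λ = -3: algebraic multiplicity = 1, geometric multiplicity = 1
  λ = 5: algebraic multiplicity = 3, geometric multiplicity = 1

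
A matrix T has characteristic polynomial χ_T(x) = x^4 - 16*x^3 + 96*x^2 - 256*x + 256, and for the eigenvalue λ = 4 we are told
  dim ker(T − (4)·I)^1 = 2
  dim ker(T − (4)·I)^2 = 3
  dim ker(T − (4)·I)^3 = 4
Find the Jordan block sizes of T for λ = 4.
Block sizes for λ = 4: [3, 1]

From the dimensions of kernels of powers, the number of Jordan blocks of size at least j is d_j − d_{j−1} where d_j = dim ker(N^j) (with d_0 = 0). Computing the differences gives [2, 1, 1].
The number of blocks of size exactly k is (#blocks of size ≥ k) − (#blocks of size ≥ k + 1), so the partition is: 1 block(s) of size 1, 1 block(s) of size 3.
In nonincreasing order the block sizes are [3, 1].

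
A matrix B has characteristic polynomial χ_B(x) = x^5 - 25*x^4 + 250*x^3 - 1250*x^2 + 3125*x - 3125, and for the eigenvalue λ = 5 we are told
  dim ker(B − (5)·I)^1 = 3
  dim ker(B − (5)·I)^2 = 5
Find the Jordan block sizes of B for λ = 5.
Block sizes for λ = 5: [2, 2, 1]

From the dimensions of kernels of powers, the number of Jordan blocks of size at least j is d_j − d_{j−1} where d_j = dim ker(N^j) (with d_0 = 0). Computing the differences gives [3, 2].
The number of blocks of size exactly k is (#blocks of size ≥ k) − (#blocks of size ≥ k + 1), so the partition is: 1 block(s) of size 1, 2 block(s) of size 2.
In nonincreasing order the block sizes are [2, 2, 1].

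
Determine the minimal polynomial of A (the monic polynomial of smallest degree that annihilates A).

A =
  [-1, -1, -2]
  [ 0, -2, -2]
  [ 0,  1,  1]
x^2 + x

The characteristic polynomial is χ_A(x) = x*(x + 1)^2, so the eigenvalues are known. The minimal polynomial is
  m_A(x) = Π_λ (x − λ)^{k_λ}
where k_λ is the size of the *largest* Jordan block for λ (equivalently, the smallest k with (A − λI)^k v = 0 for every generalised eigenvector v of λ).

  λ = -1: largest Jordan block has size 1, contributing (x + 1)
  λ = 0: largest Jordan block has size 1, contributing (x − 0)

So m_A(x) = x*(x + 1) = x^2 + x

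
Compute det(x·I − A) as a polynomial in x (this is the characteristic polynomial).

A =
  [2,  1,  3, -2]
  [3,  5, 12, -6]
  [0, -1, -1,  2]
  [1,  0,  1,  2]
x^4 - 8*x^3 + 24*x^2 - 32*x + 16

Expanding det(x·I − A) (e.g. by cofactor expansion or by noting that A is similar to its Jordan form J, which has the same characteristic polynomial as A) gives
  χ_A(x) = x^4 - 8*x^3 + 24*x^2 - 32*x + 16
which factors as (x - 2)^4. The eigenvalues (with algebraic multiplicities) are λ = 2 with multiplicity 4.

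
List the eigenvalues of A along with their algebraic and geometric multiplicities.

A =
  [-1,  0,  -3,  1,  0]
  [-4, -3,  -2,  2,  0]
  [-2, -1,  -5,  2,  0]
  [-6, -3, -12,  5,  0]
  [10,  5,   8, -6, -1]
λ = -1: alg = 5, geom = 3

Step 1 — factor the characteristic polynomial to read off the algebraic multiplicities:
  χ_A(x) = (x + 1)^5

Step 2 — compute geometric multiplicities via the rank-nullity identity g(λ) = n − rank(A − λI):
  rank(A − (-1)·I) = 2, so dim ker(A − (-1)·I) = n − 2 = 3

Summary:
  λ = -1: algebraic multiplicity = 5, geometric multiplicity = 3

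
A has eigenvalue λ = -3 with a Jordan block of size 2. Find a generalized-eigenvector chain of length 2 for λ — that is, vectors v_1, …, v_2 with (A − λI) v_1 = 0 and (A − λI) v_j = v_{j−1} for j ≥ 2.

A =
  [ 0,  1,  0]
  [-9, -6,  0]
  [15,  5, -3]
A Jordan chain for λ = -3 of length 2:
v_1 = (3, -9, 15)ᵀ
v_2 = (1, 0, 0)ᵀ

Let N = A − (-3)·I. We want v_2 with N^2 v_2 = 0 but N^1 v_2 ≠ 0; then v_{j-1} := N · v_j for j = 2, …, 2.

Pick v_2 = (1, 0, 0)ᵀ.
Then v_1 = N · v_2 = (3, -9, 15)ᵀ.

Sanity check: (A − (-3)·I) v_1 = (0, 0, 0)ᵀ = 0. ✓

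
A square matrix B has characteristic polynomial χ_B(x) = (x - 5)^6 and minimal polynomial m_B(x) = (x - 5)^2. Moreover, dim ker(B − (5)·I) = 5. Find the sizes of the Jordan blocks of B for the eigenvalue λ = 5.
Block sizes for λ = 5: [2, 1, 1, 1, 1]

Step 1 — from the characteristic polynomial, algebraic multiplicity of λ = 5 is 6. From dim ker(B − (5)·I) = 5, there are exactly 5 Jordan blocks for λ = 5.
Step 2 — from the minimal polynomial, the factor (x − 5)^2 tells us the largest block for λ = 5 has size 2.
Step 3 — with total size 6, 5 blocks, and largest block 2, the block sizes (in nonincreasing order) are [2, 1, 1, 1, 1].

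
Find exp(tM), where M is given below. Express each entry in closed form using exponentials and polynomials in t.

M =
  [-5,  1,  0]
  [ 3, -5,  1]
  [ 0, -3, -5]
e^{tM} =
  [3*t^2*exp(-5*t)/2 + exp(-5*t), t*exp(-5*t), t^2*exp(-5*t)/2]
  [3*t*exp(-5*t), exp(-5*t), t*exp(-5*t)]
  [-9*t^2*exp(-5*t)/2, -3*t*exp(-5*t), -3*t^2*exp(-5*t)/2 + exp(-5*t)]

Strategy: write M = P · J · P⁻¹ where J is a Jordan canonical form, so e^{tM} = P · e^{tJ} · P⁻¹, and e^{tJ} can be computed block-by-block.

M has Jordan form
J =
  [-5,  1,  0]
  [ 0, -5,  1]
  [ 0,  0, -5]
(up to reordering of blocks).

Per-block formulas:
  For a 3×3 Jordan block J_3(-5): exp(t · J_3(-5)) = e^(-5t)·(I + t·N + (t^2/2)·N^2), where N is the 3×3 nilpotent shift.

After assembling e^{tJ} and conjugating by P, we get:

e^{tM} =
  [3*t^2*exp(-5*t)/2 + exp(-5*t), t*exp(-5*t), t^2*exp(-5*t)/2]
  [3*t*exp(-5*t), exp(-5*t), t*exp(-5*t)]
  [-9*t^2*exp(-5*t)/2, -3*t*exp(-5*t), -3*t^2*exp(-5*t)/2 + exp(-5*t)]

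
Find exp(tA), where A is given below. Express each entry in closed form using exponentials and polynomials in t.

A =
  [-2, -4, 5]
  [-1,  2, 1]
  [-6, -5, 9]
e^{tA} =
  [-t^2*exp(3*t)/2 - 5*t*exp(3*t) + exp(3*t), -t^2*exp(3*t)/2 - 4*t*exp(3*t), t^2*exp(3*t)/2 + 5*t*exp(3*t)]
  [-t*exp(3*t), -t*exp(3*t) + exp(3*t), t*exp(3*t)]
  [-t^2*exp(3*t)/2 - 6*t*exp(3*t), -t^2*exp(3*t)/2 - 5*t*exp(3*t), t^2*exp(3*t)/2 + 6*t*exp(3*t) + exp(3*t)]

Strategy: write A = P · J · P⁻¹ where J is a Jordan canonical form, so e^{tA} = P · e^{tJ} · P⁻¹, and e^{tJ} can be computed block-by-block.

A has Jordan form
J =
  [3, 1, 0]
  [0, 3, 1]
  [0, 0, 3]
(up to reordering of blocks).

Per-block formulas:
  For a 3×3 Jordan block J_3(3): exp(t · J_3(3)) = e^(3t)·(I + t·N + (t^2/2)·N^2), where N is the 3×3 nilpotent shift.

After assembling e^{tJ} and conjugating by P, we get:

e^{tA} =
  [-t^2*exp(3*t)/2 - 5*t*exp(3*t) + exp(3*t), -t^2*exp(3*t)/2 - 4*t*exp(3*t), t^2*exp(3*t)/2 + 5*t*exp(3*t)]
  [-t*exp(3*t), -t*exp(3*t) + exp(3*t), t*exp(3*t)]
  [-t^2*exp(3*t)/2 - 6*t*exp(3*t), -t^2*exp(3*t)/2 - 5*t*exp(3*t), t^2*exp(3*t)/2 + 6*t*exp(3*t) + exp(3*t)]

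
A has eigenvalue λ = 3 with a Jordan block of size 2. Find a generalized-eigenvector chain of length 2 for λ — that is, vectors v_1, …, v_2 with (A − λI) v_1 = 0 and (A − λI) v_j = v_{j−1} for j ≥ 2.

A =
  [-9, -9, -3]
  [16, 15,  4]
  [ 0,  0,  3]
A Jordan chain for λ = 3 of length 2:
v_1 = (-12, 16, 0)ᵀ
v_2 = (1, 0, 0)ᵀ

Let N = A − (3)·I. We want v_2 with N^2 v_2 = 0 but N^1 v_2 ≠ 0; then v_{j-1} := N · v_j for j = 2, …, 2.

Pick v_2 = (1, 0, 0)ᵀ.
Then v_1 = N · v_2 = (-12, 16, 0)ᵀ.

Sanity check: (A − (3)·I) v_1 = (0, 0, 0)ᵀ = 0. ✓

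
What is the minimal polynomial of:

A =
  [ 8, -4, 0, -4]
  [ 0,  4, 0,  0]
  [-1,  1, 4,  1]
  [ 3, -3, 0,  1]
x^2 - 9*x + 20

The characteristic polynomial is χ_A(x) = (x - 5)*(x - 4)^3, so the eigenvalues are known. The minimal polynomial is
  m_A(x) = Π_λ (x − λ)^{k_λ}
where k_λ is the size of the *largest* Jordan block for λ (equivalently, the smallest k with (A − λI)^k v = 0 for every generalised eigenvector v of λ).

  λ = 4: largest Jordan block has size 1, contributing (x − 4)
  λ = 5: largest Jordan block has size 1, contributing (x − 5)

So m_A(x) = (x - 5)*(x - 4) = x^2 - 9*x + 20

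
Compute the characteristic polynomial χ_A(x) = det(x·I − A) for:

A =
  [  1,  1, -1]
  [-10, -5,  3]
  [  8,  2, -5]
x^3 + 9*x^2 + 27*x + 27

Expanding det(x·I − A) (e.g. by cofactor expansion or by noting that A is similar to its Jordan form J, which has the same characteristic polynomial as A) gives
  χ_A(x) = x^3 + 9*x^2 + 27*x + 27
which factors as (x + 3)^3. The eigenvalues (with algebraic multiplicities) are λ = -3 with multiplicity 3.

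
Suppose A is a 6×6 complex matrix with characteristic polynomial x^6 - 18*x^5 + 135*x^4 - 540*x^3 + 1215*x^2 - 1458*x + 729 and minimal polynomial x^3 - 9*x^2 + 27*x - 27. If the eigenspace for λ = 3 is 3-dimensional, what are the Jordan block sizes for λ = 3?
Block sizes for λ = 3: [3, 2, 1]

Step 1 — from the characteristic polynomial, algebraic multiplicity of λ = 3 is 6. From dim ker(A − (3)·I) = 3, there are exactly 3 Jordan blocks for λ = 3.
Step 2 — from the minimal polynomial, the factor (x − 3)^3 tells us the largest block for λ = 3 has size 3.
Step 3 — with total size 6, 3 blocks, and largest block 3, the block sizes (in nonincreasing order) are [3, 2, 1].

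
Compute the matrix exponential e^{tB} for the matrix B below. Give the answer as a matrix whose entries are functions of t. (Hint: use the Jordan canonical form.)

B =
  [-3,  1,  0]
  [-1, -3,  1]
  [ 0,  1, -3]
e^{tB} =
  [-t^2*exp(-3*t)/2 + exp(-3*t), t*exp(-3*t), t^2*exp(-3*t)/2]
  [-t*exp(-3*t), exp(-3*t), t*exp(-3*t)]
  [-t^2*exp(-3*t)/2, t*exp(-3*t), t^2*exp(-3*t)/2 + exp(-3*t)]

Strategy: write B = P · J · P⁻¹ where J is a Jordan canonical form, so e^{tB} = P · e^{tJ} · P⁻¹, and e^{tJ} can be computed block-by-block.

B has Jordan form
J =
  [-3,  1,  0]
  [ 0, -3,  1]
  [ 0,  0, -3]
(up to reordering of blocks).

Per-block formulas:
  For a 3×3 Jordan block J_3(-3): exp(t · J_3(-3)) = e^(-3t)·(I + t·N + (t^2/2)·N^2), where N is the 3×3 nilpotent shift.

After assembling e^{tJ} and conjugating by P, we get:

e^{tB} =
  [-t^2*exp(-3*t)/2 + exp(-3*t), t*exp(-3*t), t^2*exp(-3*t)/2]
  [-t*exp(-3*t), exp(-3*t), t*exp(-3*t)]
  [-t^2*exp(-3*t)/2, t*exp(-3*t), t^2*exp(-3*t)/2 + exp(-3*t)]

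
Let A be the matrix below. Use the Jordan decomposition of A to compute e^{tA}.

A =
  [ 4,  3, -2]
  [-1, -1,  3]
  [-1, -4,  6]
e^{tA} =
  [t*exp(3*t) + exp(3*t), -t^2*exp(3*t)/2 + 3*t*exp(3*t), t^2*exp(3*t)/2 - 2*t*exp(3*t)]
  [-t*exp(3*t), t^2*exp(3*t)/2 - 4*t*exp(3*t) + exp(3*t), -t^2*exp(3*t)/2 + 3*t*exp(3*t)]
  [-t*exp(3*t), t^2*exp(3*t)/2 - 4*t*exp(3*t), -t^2*exp(3*t)/2 + 3*t*exp(3*t) + exp(3*t)]

Strategy: write A = P · J · P⁻¹ where J is a Jordan canonical form, so e^{tA} = P · e^{tJ} · P⁻¹, and e^{tJ} can be computed block-by-block.

A has Jordan form
J =
  [3, 1, 0]
  [0, 3, 1]
  [0, 0, 3]
(up to reordering of blocks).

Per-block formulas:
  For a 3×3 Jordan block J_3(3): exp(t · J_3(3)) = e^(3t)·(I + t·N + (t^2/2)·N^2), where N is the 3×3 nilpotent shift.

After assembling e^{tJ} and conjugating by P, we get:

e^{tA} =
  [t*exp(3*t) + exp(3*t), -t^2*exp(3*t)/2 + 3*t*exp(3*t), t^2*exp(3*t)/2 - 2*t*exp(3*t)]
  [-t*exp(3*t), t^2*exp(3*t)/2 - 4*t*exp(3*t) + exp(3*t), -t^2*exp(3*t)/2 + 3*t*exp(3*t)]
  [-t*exp(3*t), t^2*exp(3*t)/2 - 4*t*exp(3*t), -t^2*exp(3*t)/2 + 3*t*exp(3*t) + exp(3*t)]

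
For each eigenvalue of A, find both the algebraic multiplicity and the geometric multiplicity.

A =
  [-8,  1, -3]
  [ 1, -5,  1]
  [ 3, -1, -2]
λ = -5: alg = 3, geom = 1

Step 1 — factor the characteristic polynomial to read off the algebraic multiplicities:
  χ_A(x) = (x + 5)^3

Step 2 — compute geometric multiplicities via the rank-nullity identity g(λ) = n − rank(A − λI):
  rank(A − (-5)·I) = 2, so dim ker(A − (-5)·I) = n − 2 = 1

Summary:
  λ = -5: algebraic multiplicity = 3, geometric multiplicity = 1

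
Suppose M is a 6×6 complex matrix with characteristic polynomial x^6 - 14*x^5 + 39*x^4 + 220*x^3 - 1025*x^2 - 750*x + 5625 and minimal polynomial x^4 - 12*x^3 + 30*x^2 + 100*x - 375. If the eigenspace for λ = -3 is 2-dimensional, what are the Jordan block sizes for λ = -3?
Block sizes for λ = -3: [1, 1]

Step 1 — from the characteristic polynomial, algebraic multiplicity of λ = -3 is 2. From dim ker(M − (-3)·I) = 2, there are exactly 2 Jordan blocks for λ = -3.
Step 2 — from the minimal polynomial, the factor (x + 3) tells us the largest block for λ = -3 has size 1.
Step 3 — with total size 2, 2 blocks, and largest block 1, the block sizes (in nonincreasing order) are [1, 1].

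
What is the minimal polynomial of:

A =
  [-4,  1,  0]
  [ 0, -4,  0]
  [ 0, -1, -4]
x^2 + 8*x + 16

The characteristic polynomial is χ_A(x) = (x + 4)^3, so the eigenvalues are known. The minimal polynomial is
  m_A(x) = Π_λ (x − λ)^{k_λ}
where k_λ is the size of the *largest* Jordan block for λ (equivalently, the smallest k with (A − λI)^k v = 0 for every generalised eigenvector v of λ).

  λ = -4: largest Jordan block has size 2, contributing (x + 4)^2

So m_A(x) = (x + 4)^2 = x^2 + 8*x + 16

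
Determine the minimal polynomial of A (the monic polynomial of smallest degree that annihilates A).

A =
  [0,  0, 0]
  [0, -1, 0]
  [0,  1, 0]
x^2 + x

The characteristic polynomial is χ_A(x) = x^2*(x + 1), so the eigenvalues are known. The minimal polynomial is
  m_A(x) = Π_λ (x − λ)^{k_λ}
where k_λ is the size of the *largest* Jordan block for λ (equivalently, the smallest k with (A − λI)^k v = 0 for every generalised eigenvector v of λ).

  λ = -1: largest Jordan block has size 1, contributing (x + 1)
  λ = 0: largest Jordan block has size 1, contributing (x − 0)

So m_A(x) = x*(x + 1) = x^2 + x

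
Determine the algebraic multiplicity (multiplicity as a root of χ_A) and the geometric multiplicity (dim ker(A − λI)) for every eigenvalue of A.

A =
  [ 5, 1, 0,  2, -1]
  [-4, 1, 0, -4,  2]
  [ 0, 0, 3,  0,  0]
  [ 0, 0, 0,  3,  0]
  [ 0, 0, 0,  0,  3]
λ = 3: alg = 5, geom = 4

Step 1 — factor the characteristic polynomial to read off the algebraic multiplicities:
  χ_A(x) = (x - 3)^5

Step 2 — compute geometric multiplicities via the rank-nullity identity g(λ) = n − rank(A − λI):
  rank(A − (3)·I) = 1, so dim ker(A − (3)·I) = n − 1 = 4

Summary:
  λ = 3: algebraic multiplicity = 5, geometric multiplicity = 4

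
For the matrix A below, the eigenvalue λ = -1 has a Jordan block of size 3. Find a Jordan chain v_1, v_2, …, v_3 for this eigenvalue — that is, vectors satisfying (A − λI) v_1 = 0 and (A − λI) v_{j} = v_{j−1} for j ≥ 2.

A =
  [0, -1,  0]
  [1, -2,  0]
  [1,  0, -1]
A Jordan chain for λ = -1 of length 3:
v_1 = (0, 0, 1)ᵀ
v_2 = (1, 1, 1)ᵀ
v_3 = (1, 0, 0)ᵀ

Let N = A − (-1)·I. We want v_3 with N^3 v_3 = 0 but N^2 v_3 ≠ 0; then v_{j-1} := N · v_j for j = 3, …, 2.

Pick v_3 = (1, 0, 0)ᵀ.
Then v_2 = N · v_3 = (1, 1, 1)ᵀ.
Then v_1 = N · v_2 = (0, 0, 1)ᵀ.

Sanity check: (A − (-1)·I) v_1 = (0, 0, 0)ᵀ = 0. ✓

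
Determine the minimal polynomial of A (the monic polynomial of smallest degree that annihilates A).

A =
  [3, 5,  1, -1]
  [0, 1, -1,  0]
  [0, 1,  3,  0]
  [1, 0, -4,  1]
x^3 - 6*x^2 + 12*x - 8

The characteristic polynomial is χ_A(x) = (x - 2)^4, so the eigenvalues are known. The minimal polynomial is
  m_A(x) = Π_λ (x − λ)^{k_λ}
where k_λ is the size of the *largest* Jordan block for λ (equivalently, the smallest k with (A − λI)^k v = 0 for every generalised eigenvector v of λ).

  λ = 2: largest Jordan block has size 3, contributing (x − 2)^3

So m_A(x) = (x - 2)^3 = x^3 - 6*x^2 + 12*x - 8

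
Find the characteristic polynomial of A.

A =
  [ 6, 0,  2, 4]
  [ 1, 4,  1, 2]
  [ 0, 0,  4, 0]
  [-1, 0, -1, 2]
x^4 - 16*x^3 + 96*x^2 - 256*x + 256

Expanding det(x·I − A) (e.g. by cofactor expansion or by noting that A is similar to its Jordan form J, which has the same characteristic polynomial as A) gives
  χ_A(x) = x^4 - 16*x^3 + 96*x^2 - 256*x + 256
which factors as (x - 4)^4. The eigenvalues (with algebraic multiplicities) are λ = 4 with multiplicity 4.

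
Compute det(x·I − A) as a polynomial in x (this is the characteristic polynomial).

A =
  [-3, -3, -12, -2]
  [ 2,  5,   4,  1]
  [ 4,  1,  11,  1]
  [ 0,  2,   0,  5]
x^4 - 18*x^3 + 120*x^2 - 350*x + 375

Expanding det(x·I − A) (e.g. by cofactor expansion or by noting that A is similar to its Jordan form J, which has the same characteristic polynomial as A) gives
  χ_A(x) = x^4 - 18*x^3 + 120*x^2 - 350*x + 375
which factors as (x - 5)^3*(x - 3). The eigenvalues (with algebraic multiplicities) are λ = 3 with multiplicity 1, λ = 5 with multiplicity 3.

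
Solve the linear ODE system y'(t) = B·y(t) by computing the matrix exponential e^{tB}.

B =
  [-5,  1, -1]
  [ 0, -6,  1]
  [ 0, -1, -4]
e^{tB} =
  [exp(-5*t), t*exp(-5*t), -t*exp(-5*t)]
  [0, -t*exp(-5*t) + exp(-5*t), t*exp(-5*t)]
  [0, -t*exp(-5*t), t*exp(-5*t) + exp(-5*t)]

Strategy: write B = P · J · P⁻¹ where J is a Jordan canonical form, so e^{tB} = P · e^{tJ} · P⁻¹, and e^{tJ} can be computed block-by-block.

B has Jordan form
J =
  [-5,  1,  0]
  [ 0, -5,  0]
  [ 0,  0, -5]
(up to reordering of blocks).

Per-block formulas:
  For a 1×1 block at λ = -5: exp(t · [-5]) = [e^(-5t)].
  For a 2×2 Jordan block J_2(-5): exp(t · J_2(-5)) = e^(-5t)·(I + t·N), where N is the 2×2 nilpotent shift.

After assembling e^{tJ} and conjugating by P, we get:

e^{tB} =
  [exp(-5*t), t*exp(-5*t), -t*exp(-5*t)]
  [0, -t*exp(-5*t) + exp(-5*t), t*exp(-5*t)]
  [0, -t*exp(-5*t), t*exp(-5*t) + exp(-5*t)]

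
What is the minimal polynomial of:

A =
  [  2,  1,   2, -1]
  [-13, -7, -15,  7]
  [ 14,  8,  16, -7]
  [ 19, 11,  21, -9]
x^4 - 2*x^3 + x^2

The characteristic polynomial is χ_A(x) = x^2*(x - 1)^2, so the eigenvalues are known. The minimal polynomial is
  m_A(x) = Π_λ (x − λ)^{k_λ}
where k_λ is the size of the *largest* Jordan block for λ (equivalently, the smallest k with (A − λI)^k v = 0 for every generalised eigenvector v of λ).

  λ = 0: largest Jordan block has size 2, contributing (x − 0)^2
  λ = 1: largest Jordan block has size 2, contributing (x − 1)^2

So m_A(x) = x^2*(x - 1)^2 = x^4 - 2*x^3 + x^2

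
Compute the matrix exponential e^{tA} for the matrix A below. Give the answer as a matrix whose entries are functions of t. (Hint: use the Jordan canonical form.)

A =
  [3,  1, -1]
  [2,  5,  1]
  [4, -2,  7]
e^{tA} =
  [t^2*exp(5*t) - 2*t*exp(5*t) + exp(5*t), t*exp(5*t), t^2*exp(5*t)/2 - t*exp(5*t)]
  [2*t*exp(5*t), exp(5*t), t*exp(5*t)]
  [-2*t^2*exp(5*t) + 4*t*exp(5*t), -2*t*exp(5*t), -t^2*exp(5*t) + 2*t*exp(5*t) + exp(5*t)]

Strategy: write A = P · J · P⁻¹ where J is a Jordan canonical form, so e^{tA} = P · e^{tJ} · P⁻¹, and e^{tJ} can be computed block-by-block.

A has Jordan form
J =
  [5, 1, 0]
  [0, 5, 1]
  [0, 0, 5]
(up to reordering of blocks).

Per-block formulas:
  For a 3×3 Jordan block J_3(5): exp(t · J_3(5)) = e^(5t)·(I + t·N + (t^2/2)·N^2), where N is the 3×3 nilpotent shift.

After assembling e^{tJ} and conjugating by P, we get:

e^{tA} =
  [t^2*exp(5*t) - 2*t*exp(5*t) + exp(5*t), t*exp(5*t), t^2*exp(5*t)/2 - t*exp(5*t)]
  [2*t*exp(5*t), exp(5*t), t*exp(5*t)]
  [-2*t^2*exp(5*t) + 4*t*exp(5*t), -2*t*exp(5*t), -t^2*exp(5*t) + 2*t*exp(5*t) + exp(5*t)]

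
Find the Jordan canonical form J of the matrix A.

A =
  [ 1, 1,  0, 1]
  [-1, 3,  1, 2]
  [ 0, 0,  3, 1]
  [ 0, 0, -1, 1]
J_2(2) ⊕ J_2(2)

The characteristic polynomial is
  det(x·I − A) = x^4 - 8*x^3 + 24*x^2 - 32*x + 16 = (x - 2)^4

Eigenvalues and multiplicities (the geometric multiplicity of λ is n − rank(A − λI), which equals the number of Jordan blocks for λ):
  λ = 2: algebraic multiplicity = 4, geometric multiplicity = 2

Determining the block sizes for each eigenvalue:
  λ = 2: with am = 4 and gm = 2, the partition is not yet determined (e.g. several partitions of 4 into 2 parts exist). Let N = A − (2)·I. Computing rank(N^1) = 2, rank(N^2) = 0; the number of blocks of size ≥ j is rank(N^{j−1}) − rank(N^j), giving [2, 2]. So we have 2 block(s) of size 2 → block sizes [2, 2]

Assembling the blocks gives a Jordan form
J =
  [2, 1, 0, 0]
  [0, 2, 0, 0]
  [0, 0, 2, 1]
  [0, 0, 0, 2]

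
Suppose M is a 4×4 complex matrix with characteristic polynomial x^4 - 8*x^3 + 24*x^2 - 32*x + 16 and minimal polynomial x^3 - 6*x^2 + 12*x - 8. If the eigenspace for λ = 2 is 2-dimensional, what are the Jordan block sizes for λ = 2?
Block sizes for λ = 2: [3, 1]

Step 1 — from the characteristic polynomial, algebraic multiplicity of λ = 2 is 4. From dim ker(M − (2)·I) = 2, there are exactly 2 Jordan blocks for λ = 2.
Step 2 — from the minimal polynomial, the factor (x − 2)^3 tells us the largest block for λ = 2 has size 3.
Step 3 — with total size 4, 2 blocks, and largest block 3, the block sizes (in nonincreasing order) are [3, 1].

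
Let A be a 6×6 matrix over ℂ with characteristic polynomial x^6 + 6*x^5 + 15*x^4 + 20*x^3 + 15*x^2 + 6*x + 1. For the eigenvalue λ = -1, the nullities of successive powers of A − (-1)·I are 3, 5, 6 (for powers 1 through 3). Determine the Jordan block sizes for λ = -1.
Block sizes for λ = -1: [3, 2, 1]

From the dimensions of kernels of powers, the number of Jordan blocks of size at least j is d_j − d_{j−1} where d_j = dim ker(N^j) (with d_0 = 0). Computing the differences gives [3, 2, 1].
The number of blocks of size exactly k is (#blocks of size ≥ k) − (#blocks of size ≥ k + 1), so the partition is: 1 block(s) of size 1, 1 block(s) of size 2, 1 block(s) of size 3.
In nonincreasing order the block sizes are [3, 2, 1].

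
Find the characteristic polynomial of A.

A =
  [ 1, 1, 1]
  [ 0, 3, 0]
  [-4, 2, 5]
x^3 - 9*x^2 + 27*x - 27

Expanding det(x·I − A) (e.g. by cofactor expansion or by noting that A is similar to its Jordan form J, which has the same characteristic polynomial as A) gives
  χ_A(x) = x^3 - 9*x^2 + 27*x - 27
which factors as (x - 3)^3. The eigenvalues (with algebraic multiplicities) are λ = 3 with multiplicity 3.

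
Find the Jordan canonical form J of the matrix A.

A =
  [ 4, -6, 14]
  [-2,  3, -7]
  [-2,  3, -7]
J_2(0) ⊕ J_1(0)

The characteristic polynomial is
  det(x·I − A) = x^3

Eigenvalues and multiplicities (the geometric multiplicity of λ is n − rank(A − λI), which equals the number of Jordan blocks for λ):
  λ = 0: algebraic multiplicity = 3, geometric multiplicity = 2

Determining the block sizes for each eigenvalue:
  λ = 0: 2 blocks summing to 3 forces exactly one block of size 2 and the rest size 1 → block sizes [2, 1]

Assembling the blocks gives a Jordan form
J =
  [0, 1, 0]
  [0, 0, 0]
  [0, 0, 0]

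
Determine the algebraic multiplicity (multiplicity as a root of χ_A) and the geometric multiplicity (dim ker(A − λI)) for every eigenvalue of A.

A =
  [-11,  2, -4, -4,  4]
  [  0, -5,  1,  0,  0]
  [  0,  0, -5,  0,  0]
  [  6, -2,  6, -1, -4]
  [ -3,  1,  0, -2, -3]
λ = -5: alg = 5, geom = 3

Step 1 — factor the characteristic polynomial to read off the algebraic multiplicities:
  χ_A(x) = (x + 5)^5

Step 2 — compute geometric multiplicities via the rank-nullity identity g(λ) = n − rank(A − λI):
  rank(A − (-5)·I) = 2, so dim ker(A − (-5)·I) = n − 2 = 3

Summary:
  λ = -5: algebraic multiplicity = 5, geometric multiplicity = 3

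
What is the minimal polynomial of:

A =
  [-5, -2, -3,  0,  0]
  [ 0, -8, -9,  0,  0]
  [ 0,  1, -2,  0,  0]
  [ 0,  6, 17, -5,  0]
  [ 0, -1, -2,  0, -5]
x^3 + 15*x^2 + 75*x + 125

The characteristic polynomial is χ_A(x) = (x + 5)^5, so the eigenvalues are known. The minimal polynomial is
  m_A(x) = Π_λ (x − λ)^{k_λ}
where k_λ is the size of the *largest* Jordan block for λ (equivalently, the smallest k with (A − λI)^k v = 0 for every generalised eigenvector v of λ).

  λ = -5: largest Jordan block has size 3, contributing (x + 5)^3

So m_A(x) = (x + 5)^3 = x^3 + 15*x^2 + 75*x + 125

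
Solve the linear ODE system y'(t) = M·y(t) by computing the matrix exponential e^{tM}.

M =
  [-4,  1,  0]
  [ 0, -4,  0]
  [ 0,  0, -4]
e^{tM} =
  [exp(-4*t), t*exp(-4*t), 0]
  [0, exp(-4*t), 0]
  [0, 0, exp(-4*t)]

Strategy: write M = P · J · P⁻¹ where J is a Jordan canonical form, so e^{tM} = P · e^{tJ} · P⁻¹, and e^{tJ} can be computed block-by-block.

M has Jordan form
J =
  [-4,  1,  0]
  [ 0, -4,  0]
  [ 0,  0, -4]
(up to reordering of blocks).

Per-block formulas:
  For a 1×1 block at λ = -4: exp(t · [-4]) = [e^(-4t)].
  For a 2×2 Jordan block J_2(-4): exp(t · J_2(-4)) = e^(-4t)·(I + t·N), where N is the 2×2 nilpotent shift.

After assembling e^{tJ} and conjugating by P, we get:

e^{tM} =
  [exp(-4*t), t*exp(-4*t), 0]
  [0, exp(-4*t), 0]
  [0, 0, exp(-4*t)]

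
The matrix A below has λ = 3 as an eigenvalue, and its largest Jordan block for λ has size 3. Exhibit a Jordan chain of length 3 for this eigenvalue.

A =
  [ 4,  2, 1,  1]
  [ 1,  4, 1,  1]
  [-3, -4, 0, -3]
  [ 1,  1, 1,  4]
A Jordan chain for λ = 3 of length 3:
v_1 = (1, 0, -1, 0)ᵀ
v_2 = (1, 1, -3, 1)ᵀ
v_3 = (1, 0, 0, 0)ᵀ

Let N = A − (3)·I. We want v_3 with N^3 v_3 = 0 but N^2 v_3 ≠ 0; then v_{j-1} := N · v_j for j = 3, …, 2.

Pick v_3 = (1, 0, 0, 0)ᵀ.
Then v_2 = N · v_3 = (1, 1, -3, 1)ᵀ.
Then v_1 = N · v_2 = (1, 0, -1, 0)ᵀ.

Sanity check: (A − (3)·I) v_1 = (0, 0, 0, 0)ᵀ = 0. ✓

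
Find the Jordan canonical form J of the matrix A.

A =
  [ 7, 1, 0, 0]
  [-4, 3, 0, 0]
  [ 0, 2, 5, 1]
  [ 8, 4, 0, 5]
J_2(5) ⊕ J_2(5)

The characteristic polynomial is
  det(x·I − A) = x^4 - 20*x^3 + 150*x^2 - 500*x + 625 = (x - 5)^4

Eigenvalues and multiplicities (the geometric multiplicity of λ is n − rank(A − λI), which equals the number of Jordan blocks for λ):
  λ = 5: algebraic multiplicity = 4, geometric multiplicity = 2

Determining the block sizes for each eigenvalue:
  λ = 5: with am = 4 and gm = 2, the partition is not yet determined (e.g. several partitions of 4 into 2 parts exist). Let N = A − (5)·I. Computing rank(N^1) = 2, rank(N^2) = 0; the number of blocks of size ≥ j is rank(N^{j−1}) − rank(N^j), giving [2, 2]. So we have 2 block(s) of size 2 → block sizes [2, 2]

Assembling the blocks gives a Jordan form
J =
  [5, 1, 0, 0]
  [0, 5, 0, 0]
  [0, 0, 5, 1]
  [0, 0, 0, 5]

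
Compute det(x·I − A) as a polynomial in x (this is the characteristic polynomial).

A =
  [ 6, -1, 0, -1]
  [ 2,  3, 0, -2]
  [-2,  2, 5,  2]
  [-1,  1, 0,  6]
x^4 - 20*x^3 + 150*x^2 - 500*x + 625

Expanding det(x·I − A) (e.g. by cofactor expansion or by noting that A is similar to its Jordan form J, which has the same characteristic polynomial as A) gives
  χ_A(x) = x^4 - 20*x^3 + 150*x^2 - 500*x + 625
which factors as (x - 5)^4. The eigenvalues (with algebraic multiplicities) are λ = 5 with multiplicity 4.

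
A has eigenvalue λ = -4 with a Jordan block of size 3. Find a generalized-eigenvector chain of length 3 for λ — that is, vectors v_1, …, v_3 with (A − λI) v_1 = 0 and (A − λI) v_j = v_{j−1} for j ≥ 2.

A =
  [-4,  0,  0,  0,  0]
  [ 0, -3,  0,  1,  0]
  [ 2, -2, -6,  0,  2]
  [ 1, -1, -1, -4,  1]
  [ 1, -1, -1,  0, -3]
A Jordan chain for λ = -4 of length 3:
v_1 = (0, 1, -2, -1, -1)ᵀ
v_2 = (0, 0, 2, 1, 1)ᵀ
v_3 = (1, 0, 0, 0, 0)ᵀ

Let N = A − (-4)·I. We want v_3 with N^3 v_3 = 0 but N^2 v_3 ≠ 0; then v_{j-1} := N · v_j for j = 3, …, 2.

Pick v_3 = (1, 0, 0, 0, 0)ᵀ.
Then v_2 = N · v_3 = (0, 0, 2, 1, 1)ᵀ.
Then v_1 = N · v_2 = (0, 1, -2, -1, -1)ᵀ.

Sanity check: (A − (-4)·I) v_1 = (0, 0, 0, 0, 0)ᵀ = 0. ✓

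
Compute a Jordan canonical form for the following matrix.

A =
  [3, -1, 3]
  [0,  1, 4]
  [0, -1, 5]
J_3(3)

The characteristic polynomial is
  det(x·I − A) = x^3 - 9*x^2 + 27*x - 27 = (x - 3)^3

Eigenvalues and multiplicities (the geometric multiplicity of λ is n − rank(A − λI), which equals the number of Jordan blocks for λ):
  λ = 3: algebraic multiplicity = 3, geometric multiplicity = 1

Determining the block sizes for each eigenvalue:
  λ = 3: one block (gm = 1), so the single block has size am = 3 → block sizes [3]

Assembling the blocks gives a Jordan form
J =
  [3, 1, 0]
  [0, 3, 1]
  [0, 0, 3]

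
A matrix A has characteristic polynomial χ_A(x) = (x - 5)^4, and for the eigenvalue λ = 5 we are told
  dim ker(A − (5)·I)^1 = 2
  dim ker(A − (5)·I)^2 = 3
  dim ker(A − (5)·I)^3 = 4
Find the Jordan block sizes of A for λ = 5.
Block sizes for λ = 5: [3, 1]

From the dimensions of kernels of powers, the number of Jordan blocks of size at least j is d_j − d_{j−1} where d_j = dim ker(N^j) (with d_0 = 0). Computing the differences gives [2, 1, 1].
The number of blocks of size exactly k is (#blocks of size ≥ k) − (#blocks of size ≥ k + 1), so the partition is: 1 block(s) of size 1, 1 block(s) of size 3.
In nonincreasing order the block sizes are [3, 1].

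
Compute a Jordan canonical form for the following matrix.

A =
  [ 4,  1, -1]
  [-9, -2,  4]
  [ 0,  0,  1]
J_3(1)

The characteristic polynomial is
  det(x·I − A) = x^3 - 3*x^2 + 3*x - 1 = (x - 1)^3

Eigenvalues and multiplicities (the geometric multiplicity of λ is n − rank(A − λI), which equals the number of Jordan blocks for λ):
  λ = 1: algebraic multiplicity = 3, geometric multiplicity = 1

Determining the block sizes for each eigenvalue:
  λ = 1: one block (gm = 1), so the single block has size am = 3 → block sizes [3]

Assembling the blocks gives a Jordan form
J =
  [1, 1, 0]
  [0, 1, 1]
  [0, 0, 1]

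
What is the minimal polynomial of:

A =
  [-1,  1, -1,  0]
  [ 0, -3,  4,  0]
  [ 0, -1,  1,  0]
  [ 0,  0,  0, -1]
x^3 + 3*x^2 + 3*x + 1

The characteristic polynomial is χ_A(x) = (x + 1)^4, so the eigenvalues are known. The minimal polynomial is
  m_A(x) = Π_λ (x − λ)^{k_λ}
where k_λ is the size of the *largest* Jordan block for λ (equivalently, the smallest k with (A − λI)^k v = 0 for every generalised eigenvector v of λ).

  λ = -1: largest Jordan block has size 3, contributing (x + 1)^3

So m_A(x) = (x + 1)^3 = x^3 + 3*x^2 + 3*x + 1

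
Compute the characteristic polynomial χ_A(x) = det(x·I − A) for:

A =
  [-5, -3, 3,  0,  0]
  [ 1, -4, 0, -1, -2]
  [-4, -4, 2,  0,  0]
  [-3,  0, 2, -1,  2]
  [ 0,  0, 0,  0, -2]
x^5 + 10*x^4 + 40*x^3 + 80*x^2 + 80*x + 32

Expanding det(x·I − A) (e.g. by cofactor expansion or by noting that A is similar to its Jordan form J, which has the same characteristic polynomial as A) gives
  χ_A(x) = x^5 + 10*x^4 + 40*x^3 + 80*x^2 + 80*x + 32
which factors as (x + 2)^5. The eigenvalues (with algebraic multiplicities) are λ = -2 with multiplicity 5.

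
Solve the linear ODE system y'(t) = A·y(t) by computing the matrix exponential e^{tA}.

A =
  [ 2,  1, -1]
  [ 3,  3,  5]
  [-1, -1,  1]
e^{tA} =
  [2*t^2*exp(2*t) + exp(2*t), t^2*exp(2*t) + t*exp(2*t), 3*t^2*exp(2*t) - t*exp(2*t)]
  [-t^2*exp(2*t) + 3*t*exp(2*t), -t^2*exp(2*t)/2 + t*exp(2*t) + exp(2*t), -3*t^2*exp(2*t)/2 + 5*t*exp(2*t)]
  [-t^2*exp(2*t) - t*exp(2*t), -t^2*exp(2*t)/2 - t*exp(2*t), -3*t^2*exp(2*t)/2 - t*exp(2*t) + exp(2*t)]

Strategy: write A = P · J · P⁻¹ where J is a Jordan canonical form, so e^{tA} = P · e^{tJ} · P⁻¹, and e^{tJ} can be computed block-by-block.

A has Jordan form
J =
  [2, 1, 0]
  [0, 2, 1]
  [0, 0, 2]
(up to reordering of blocks).

Per-block formulas:
  For a 3×3 Jordan block J_3(2): exp(t · J_3(2)) = e^(2t)·(I + t·N + (t^2/2)·N^2), where N is the 3×3 nilpotent shift.

After assembling e^{tJ} and conjugating by P, we get:

e^{tA} =
  [2*t^2*exp(2*t) + exp(2*t), t^2*exp(2*t) + t*exp(2*t), 3*t^2*exp(2*t) - t*exp(2*t)]
  [-t^2*exp(2*t) + 3*t*exp(2*t), -t^2*exp(2*t)/2 + t*exp(2*t) + exp(2*t), -3*t^2*exp(2*t)/2 + 5*t*exp(2*t)]
  [-t^2*exp(2*t) - t*exp(2*t), -t^2*exp(2*t)/2 - t*exp(2*t), -3*t^2*exp(2*t)/2 - t*exp(2*t) + exp(2*t)]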